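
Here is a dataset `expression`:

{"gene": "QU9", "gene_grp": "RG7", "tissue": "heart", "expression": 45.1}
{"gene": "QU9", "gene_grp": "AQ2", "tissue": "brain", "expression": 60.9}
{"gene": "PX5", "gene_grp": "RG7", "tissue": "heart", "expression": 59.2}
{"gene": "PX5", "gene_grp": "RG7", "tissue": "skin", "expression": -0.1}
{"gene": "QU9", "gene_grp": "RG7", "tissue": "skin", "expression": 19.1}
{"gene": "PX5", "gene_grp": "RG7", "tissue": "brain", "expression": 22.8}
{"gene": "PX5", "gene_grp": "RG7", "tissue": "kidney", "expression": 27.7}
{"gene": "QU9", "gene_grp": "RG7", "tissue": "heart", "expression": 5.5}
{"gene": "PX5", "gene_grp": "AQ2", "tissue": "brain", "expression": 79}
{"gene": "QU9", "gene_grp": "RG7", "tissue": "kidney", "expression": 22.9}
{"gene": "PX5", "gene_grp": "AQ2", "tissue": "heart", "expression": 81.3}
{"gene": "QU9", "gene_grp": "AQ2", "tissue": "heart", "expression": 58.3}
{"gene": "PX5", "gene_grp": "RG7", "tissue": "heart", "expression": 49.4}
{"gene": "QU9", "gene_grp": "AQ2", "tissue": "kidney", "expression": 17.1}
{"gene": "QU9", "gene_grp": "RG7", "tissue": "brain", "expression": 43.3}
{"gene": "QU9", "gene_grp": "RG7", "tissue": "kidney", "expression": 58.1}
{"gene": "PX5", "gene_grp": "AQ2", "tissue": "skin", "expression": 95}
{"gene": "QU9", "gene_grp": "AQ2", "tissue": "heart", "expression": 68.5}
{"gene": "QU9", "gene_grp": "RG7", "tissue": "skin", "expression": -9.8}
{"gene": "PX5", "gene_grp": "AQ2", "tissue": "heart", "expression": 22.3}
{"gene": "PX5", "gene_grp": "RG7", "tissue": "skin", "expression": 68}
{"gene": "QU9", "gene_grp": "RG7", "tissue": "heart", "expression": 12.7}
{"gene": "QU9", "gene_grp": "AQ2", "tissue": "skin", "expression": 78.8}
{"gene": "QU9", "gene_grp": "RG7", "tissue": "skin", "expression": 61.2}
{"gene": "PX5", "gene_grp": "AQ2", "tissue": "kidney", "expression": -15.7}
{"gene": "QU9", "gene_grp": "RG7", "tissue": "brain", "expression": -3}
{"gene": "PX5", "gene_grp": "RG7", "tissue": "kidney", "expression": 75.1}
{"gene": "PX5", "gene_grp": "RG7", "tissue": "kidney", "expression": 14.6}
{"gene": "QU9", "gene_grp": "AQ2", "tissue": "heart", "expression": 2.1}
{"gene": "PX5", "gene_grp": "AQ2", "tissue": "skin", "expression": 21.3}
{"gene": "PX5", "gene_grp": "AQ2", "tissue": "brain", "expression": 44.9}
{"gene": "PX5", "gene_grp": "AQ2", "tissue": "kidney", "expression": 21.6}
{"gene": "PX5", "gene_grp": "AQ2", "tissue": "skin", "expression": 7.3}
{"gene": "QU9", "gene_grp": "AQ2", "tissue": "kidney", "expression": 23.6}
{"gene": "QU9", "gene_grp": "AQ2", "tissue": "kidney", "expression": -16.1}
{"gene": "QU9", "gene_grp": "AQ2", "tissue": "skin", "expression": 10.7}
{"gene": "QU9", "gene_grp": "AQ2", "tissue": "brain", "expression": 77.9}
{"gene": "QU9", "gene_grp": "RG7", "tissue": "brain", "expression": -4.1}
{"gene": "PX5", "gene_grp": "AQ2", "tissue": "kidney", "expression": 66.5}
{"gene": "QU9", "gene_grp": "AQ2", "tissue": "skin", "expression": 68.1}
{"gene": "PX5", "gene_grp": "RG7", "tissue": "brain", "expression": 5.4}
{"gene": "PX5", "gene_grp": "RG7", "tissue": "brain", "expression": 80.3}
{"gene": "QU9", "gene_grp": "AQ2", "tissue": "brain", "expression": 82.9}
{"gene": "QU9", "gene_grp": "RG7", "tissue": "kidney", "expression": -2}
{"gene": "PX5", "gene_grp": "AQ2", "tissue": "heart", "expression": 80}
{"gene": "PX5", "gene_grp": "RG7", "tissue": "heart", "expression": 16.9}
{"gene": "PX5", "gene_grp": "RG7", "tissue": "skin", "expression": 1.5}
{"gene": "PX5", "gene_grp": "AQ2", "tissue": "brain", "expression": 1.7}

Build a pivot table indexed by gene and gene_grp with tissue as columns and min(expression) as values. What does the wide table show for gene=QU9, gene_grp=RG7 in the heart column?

Rows with gene=QU9, gene_grp=RG7 and tissue=heart: expression values are 45.1, 5.5, 12.7.
min(45.1, 5.5, 12.7) = 5.5.

5.5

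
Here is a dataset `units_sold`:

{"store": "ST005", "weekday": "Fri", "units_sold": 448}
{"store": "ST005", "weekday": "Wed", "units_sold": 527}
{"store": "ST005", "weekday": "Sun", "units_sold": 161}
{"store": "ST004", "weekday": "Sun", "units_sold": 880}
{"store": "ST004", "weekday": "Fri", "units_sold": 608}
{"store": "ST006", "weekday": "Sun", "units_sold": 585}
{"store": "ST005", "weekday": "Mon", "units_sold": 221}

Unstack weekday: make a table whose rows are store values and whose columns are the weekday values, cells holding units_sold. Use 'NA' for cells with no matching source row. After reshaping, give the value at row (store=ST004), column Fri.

The long row with store=ST004, weekday=Fri has units_sold=608.

608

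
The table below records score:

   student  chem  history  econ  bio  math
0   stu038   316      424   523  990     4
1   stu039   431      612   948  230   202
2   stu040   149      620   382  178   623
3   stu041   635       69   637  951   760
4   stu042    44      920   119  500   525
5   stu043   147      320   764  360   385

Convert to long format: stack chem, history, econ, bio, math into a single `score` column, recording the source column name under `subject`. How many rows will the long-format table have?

30

6 student values × 5 melted columns = 30 rows.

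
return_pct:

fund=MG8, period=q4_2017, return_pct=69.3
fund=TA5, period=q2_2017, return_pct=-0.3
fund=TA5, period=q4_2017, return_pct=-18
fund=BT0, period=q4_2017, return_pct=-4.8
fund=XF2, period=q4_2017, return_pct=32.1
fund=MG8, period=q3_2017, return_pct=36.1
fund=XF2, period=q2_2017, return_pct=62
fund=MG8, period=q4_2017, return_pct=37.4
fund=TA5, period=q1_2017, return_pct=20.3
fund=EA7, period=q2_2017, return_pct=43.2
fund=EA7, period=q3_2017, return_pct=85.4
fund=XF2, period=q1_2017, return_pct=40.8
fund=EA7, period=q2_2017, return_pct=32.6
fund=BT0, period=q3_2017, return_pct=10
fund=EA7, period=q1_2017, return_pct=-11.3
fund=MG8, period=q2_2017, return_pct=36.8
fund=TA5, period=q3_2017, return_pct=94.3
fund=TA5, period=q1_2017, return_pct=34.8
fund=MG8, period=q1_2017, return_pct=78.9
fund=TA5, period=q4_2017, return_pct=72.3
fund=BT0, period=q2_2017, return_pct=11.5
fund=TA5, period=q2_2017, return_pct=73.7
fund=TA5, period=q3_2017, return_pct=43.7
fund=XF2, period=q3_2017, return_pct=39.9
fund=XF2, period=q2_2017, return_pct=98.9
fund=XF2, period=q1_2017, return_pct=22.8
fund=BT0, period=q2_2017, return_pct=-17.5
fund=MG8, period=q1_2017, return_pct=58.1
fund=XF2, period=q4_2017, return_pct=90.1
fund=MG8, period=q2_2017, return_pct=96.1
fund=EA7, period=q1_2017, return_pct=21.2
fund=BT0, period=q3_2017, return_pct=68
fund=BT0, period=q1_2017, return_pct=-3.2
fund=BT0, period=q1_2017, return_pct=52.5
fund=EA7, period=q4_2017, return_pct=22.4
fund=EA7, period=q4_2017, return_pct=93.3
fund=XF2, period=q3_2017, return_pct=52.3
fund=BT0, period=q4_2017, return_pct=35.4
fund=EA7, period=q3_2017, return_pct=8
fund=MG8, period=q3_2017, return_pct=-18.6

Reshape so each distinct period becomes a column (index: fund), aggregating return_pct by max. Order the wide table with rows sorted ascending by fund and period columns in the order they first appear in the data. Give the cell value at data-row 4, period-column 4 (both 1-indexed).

34.8

With rows sorted ascending by fund, row 4 is fund=TA5. period columns in first-appearance order: q4_2017, q2_2017, q3_2017, q1_2017; column 4 is q1_2017.
Long rows with fund=TA5, period=q1_2017: max(20.3, 34.8) = 34.8.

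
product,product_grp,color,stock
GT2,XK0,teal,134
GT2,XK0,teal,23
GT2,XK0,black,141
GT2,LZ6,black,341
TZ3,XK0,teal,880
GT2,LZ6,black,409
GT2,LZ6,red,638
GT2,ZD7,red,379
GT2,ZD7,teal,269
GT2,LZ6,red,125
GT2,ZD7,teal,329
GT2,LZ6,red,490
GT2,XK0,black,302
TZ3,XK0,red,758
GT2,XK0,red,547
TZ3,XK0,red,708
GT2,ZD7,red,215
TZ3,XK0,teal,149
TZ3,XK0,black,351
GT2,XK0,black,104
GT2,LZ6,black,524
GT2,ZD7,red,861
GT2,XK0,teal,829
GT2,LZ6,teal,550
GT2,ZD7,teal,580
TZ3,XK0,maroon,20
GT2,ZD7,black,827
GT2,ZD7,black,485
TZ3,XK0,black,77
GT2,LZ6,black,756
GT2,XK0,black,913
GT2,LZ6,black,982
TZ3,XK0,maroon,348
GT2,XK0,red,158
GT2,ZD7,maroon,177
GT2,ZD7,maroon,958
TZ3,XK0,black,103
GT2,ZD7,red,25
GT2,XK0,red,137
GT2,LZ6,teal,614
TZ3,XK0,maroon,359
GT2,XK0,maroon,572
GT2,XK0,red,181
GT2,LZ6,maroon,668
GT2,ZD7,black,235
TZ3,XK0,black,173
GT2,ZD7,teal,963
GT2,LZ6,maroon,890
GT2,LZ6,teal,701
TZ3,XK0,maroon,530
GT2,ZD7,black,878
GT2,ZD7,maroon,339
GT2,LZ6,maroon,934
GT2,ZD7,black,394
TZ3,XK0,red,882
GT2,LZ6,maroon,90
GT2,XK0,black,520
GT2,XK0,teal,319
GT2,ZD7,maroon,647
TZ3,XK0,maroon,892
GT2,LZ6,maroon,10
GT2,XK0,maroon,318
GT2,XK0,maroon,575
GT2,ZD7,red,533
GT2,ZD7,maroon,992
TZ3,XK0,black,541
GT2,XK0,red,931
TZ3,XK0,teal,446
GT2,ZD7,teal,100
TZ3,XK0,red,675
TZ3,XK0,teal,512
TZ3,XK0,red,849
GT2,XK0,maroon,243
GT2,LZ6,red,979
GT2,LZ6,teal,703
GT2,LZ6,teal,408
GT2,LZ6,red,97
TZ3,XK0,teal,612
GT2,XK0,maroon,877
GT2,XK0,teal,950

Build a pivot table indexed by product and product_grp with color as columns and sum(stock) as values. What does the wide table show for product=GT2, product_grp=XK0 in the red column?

Rows with product=GT2, product_grp=XK0 and color=red: stock values are 547, 158, 137, 181, 931.
547 + 158 + 137 + 181 + 931 = 1954.

1954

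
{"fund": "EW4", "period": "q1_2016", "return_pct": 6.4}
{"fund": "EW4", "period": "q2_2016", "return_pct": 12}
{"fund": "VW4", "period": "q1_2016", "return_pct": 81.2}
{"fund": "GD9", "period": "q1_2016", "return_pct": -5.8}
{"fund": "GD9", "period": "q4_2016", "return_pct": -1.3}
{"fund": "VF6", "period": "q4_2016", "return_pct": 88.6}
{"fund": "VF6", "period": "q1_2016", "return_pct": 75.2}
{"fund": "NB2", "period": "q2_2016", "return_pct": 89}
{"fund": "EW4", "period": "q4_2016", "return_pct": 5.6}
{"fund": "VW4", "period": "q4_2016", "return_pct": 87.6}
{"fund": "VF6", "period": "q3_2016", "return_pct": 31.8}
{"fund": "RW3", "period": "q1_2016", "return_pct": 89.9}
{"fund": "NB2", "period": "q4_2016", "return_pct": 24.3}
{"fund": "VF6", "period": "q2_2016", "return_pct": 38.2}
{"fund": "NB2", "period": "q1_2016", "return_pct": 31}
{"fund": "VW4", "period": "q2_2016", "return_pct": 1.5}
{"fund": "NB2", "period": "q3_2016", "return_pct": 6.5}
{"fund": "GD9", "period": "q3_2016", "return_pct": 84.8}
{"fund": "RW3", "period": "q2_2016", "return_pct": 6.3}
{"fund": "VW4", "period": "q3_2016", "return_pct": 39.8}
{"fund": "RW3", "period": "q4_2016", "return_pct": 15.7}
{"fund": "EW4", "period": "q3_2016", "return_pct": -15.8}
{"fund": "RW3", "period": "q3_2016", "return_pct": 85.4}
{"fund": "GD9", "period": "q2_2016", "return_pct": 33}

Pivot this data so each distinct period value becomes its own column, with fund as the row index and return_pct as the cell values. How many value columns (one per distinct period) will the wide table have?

4

4 distinct period values: q1_2016, q2_2016, q3_2016, q4_2016.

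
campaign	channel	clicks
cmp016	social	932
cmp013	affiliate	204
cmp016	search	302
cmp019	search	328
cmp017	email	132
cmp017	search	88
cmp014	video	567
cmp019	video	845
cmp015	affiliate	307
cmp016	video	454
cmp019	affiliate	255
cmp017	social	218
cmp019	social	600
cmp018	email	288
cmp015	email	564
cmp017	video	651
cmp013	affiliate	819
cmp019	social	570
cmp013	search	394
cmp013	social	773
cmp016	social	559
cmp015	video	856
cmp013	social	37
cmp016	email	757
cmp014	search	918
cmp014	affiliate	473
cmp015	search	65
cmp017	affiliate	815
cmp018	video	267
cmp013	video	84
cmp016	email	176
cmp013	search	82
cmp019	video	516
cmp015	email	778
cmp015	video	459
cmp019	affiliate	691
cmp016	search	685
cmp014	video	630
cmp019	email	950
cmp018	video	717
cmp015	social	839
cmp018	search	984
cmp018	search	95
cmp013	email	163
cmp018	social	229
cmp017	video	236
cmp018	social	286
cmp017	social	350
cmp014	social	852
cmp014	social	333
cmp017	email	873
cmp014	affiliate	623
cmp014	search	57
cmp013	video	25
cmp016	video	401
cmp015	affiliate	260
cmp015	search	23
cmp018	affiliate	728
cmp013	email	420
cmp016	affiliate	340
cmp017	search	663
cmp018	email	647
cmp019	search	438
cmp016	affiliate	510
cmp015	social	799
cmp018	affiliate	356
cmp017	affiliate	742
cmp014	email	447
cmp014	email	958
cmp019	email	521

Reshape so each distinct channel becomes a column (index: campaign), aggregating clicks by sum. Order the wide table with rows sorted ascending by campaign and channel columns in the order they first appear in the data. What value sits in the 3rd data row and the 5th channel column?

1315

With rows sorted ascending by campaign, row 3 is campaign=cmp015. channel columns in first-appearance order: social, affiliate, search, email, video; column 5 is video.
Long rows with campaign=cmp015, channel=video: 856 + 459 = 1315.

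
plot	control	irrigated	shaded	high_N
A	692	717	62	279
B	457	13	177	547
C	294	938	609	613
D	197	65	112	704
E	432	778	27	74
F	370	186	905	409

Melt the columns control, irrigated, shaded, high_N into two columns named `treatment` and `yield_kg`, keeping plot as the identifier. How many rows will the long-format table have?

24

6 plot values × 4 melted columns = 24 rows.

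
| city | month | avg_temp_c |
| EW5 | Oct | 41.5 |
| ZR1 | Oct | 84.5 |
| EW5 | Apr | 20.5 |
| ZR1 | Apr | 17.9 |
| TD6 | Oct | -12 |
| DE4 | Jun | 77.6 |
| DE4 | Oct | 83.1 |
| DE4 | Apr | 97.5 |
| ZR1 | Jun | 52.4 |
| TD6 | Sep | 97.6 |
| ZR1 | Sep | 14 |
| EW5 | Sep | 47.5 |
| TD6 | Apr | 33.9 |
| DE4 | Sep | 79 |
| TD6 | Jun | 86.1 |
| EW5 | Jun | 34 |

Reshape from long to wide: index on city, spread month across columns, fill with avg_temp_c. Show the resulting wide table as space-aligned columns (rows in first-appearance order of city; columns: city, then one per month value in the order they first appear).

city  Oct   Apr   Jun   Sep 
EW5   41.5  20.5  34    47.5
ZR1   84.5  17.9  52.4  14  
TD6   -12   33.9  86.1  97.6
DE4   83.1  97.5  77.6  79  

Columns: city plus the 4 distinct month values (Oct, Apr, Jun, Sep).
For example, row EW5 column Oct takes avg_temp_c=41.5 from the long row (EW5, Oct).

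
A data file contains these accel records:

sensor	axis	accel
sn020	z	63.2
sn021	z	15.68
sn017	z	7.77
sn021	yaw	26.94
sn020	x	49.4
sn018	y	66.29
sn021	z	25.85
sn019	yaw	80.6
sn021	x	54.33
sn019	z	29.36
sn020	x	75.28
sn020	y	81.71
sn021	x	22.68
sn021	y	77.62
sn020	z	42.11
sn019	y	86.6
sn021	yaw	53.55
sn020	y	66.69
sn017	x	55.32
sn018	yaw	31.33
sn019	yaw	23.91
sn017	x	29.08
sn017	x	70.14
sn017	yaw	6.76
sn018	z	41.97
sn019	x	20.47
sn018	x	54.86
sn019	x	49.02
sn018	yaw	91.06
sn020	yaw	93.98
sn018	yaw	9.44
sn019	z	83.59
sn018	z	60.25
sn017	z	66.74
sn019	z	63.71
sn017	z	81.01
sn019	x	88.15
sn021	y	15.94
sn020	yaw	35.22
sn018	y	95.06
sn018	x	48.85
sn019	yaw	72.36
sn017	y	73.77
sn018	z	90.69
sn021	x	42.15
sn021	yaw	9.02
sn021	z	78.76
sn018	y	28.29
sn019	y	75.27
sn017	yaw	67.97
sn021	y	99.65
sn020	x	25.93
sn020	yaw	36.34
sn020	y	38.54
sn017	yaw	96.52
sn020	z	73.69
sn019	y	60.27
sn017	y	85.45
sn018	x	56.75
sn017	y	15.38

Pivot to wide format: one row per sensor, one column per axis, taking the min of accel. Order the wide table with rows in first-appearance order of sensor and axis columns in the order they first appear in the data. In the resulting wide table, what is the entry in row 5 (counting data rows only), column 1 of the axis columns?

With rows in first-appearance order of sensor, row 5 is sensor=sn019. axis columns in first-appearance order: z, yaw, x, y; column 1 is z.
Long rows with sensor=sn019, axis=z: min(29.36, 83.59, 63.71) = 29.36.

29.36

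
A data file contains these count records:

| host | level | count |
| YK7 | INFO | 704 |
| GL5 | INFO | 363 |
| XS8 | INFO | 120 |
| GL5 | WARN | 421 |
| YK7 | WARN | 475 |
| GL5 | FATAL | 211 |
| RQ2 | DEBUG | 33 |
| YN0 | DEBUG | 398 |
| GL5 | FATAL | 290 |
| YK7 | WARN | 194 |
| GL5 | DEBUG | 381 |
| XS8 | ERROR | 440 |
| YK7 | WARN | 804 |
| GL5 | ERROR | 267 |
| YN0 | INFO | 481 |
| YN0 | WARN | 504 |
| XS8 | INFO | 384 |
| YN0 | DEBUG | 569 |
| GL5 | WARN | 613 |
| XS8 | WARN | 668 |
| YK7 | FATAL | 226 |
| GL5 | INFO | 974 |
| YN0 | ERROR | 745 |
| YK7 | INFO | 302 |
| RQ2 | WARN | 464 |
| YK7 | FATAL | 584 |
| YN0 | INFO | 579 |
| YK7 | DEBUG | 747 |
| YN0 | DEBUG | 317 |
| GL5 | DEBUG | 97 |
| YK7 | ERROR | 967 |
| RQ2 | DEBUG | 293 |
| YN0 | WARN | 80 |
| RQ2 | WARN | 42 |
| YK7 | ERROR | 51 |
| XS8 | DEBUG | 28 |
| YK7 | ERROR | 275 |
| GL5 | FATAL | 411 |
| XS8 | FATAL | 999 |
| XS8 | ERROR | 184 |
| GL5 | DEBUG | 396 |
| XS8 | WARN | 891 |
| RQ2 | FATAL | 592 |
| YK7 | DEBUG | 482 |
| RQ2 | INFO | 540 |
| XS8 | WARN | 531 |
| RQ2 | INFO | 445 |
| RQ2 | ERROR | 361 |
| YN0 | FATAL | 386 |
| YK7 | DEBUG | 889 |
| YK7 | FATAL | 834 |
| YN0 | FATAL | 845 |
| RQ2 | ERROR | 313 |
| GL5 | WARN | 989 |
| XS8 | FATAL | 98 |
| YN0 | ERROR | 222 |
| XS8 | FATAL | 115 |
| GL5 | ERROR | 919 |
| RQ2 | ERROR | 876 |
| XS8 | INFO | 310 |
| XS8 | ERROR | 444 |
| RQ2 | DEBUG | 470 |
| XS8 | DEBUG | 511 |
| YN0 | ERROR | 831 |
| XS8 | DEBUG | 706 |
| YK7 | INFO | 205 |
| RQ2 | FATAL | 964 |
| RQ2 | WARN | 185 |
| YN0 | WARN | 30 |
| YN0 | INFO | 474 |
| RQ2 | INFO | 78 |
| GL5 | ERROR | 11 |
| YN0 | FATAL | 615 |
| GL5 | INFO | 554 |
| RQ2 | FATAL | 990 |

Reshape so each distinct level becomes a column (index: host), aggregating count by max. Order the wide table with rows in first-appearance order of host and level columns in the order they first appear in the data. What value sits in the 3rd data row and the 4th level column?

706

With rows in first-appearance order of host, row 3 is host=XS8. level columns in first-appearance order: INFO, WARN, FATAL, DEBUG, ERROR; column 4 is DEBUG.
Long rows with host=XS8, level=DEBUG: max(28, 511, 706) = 706.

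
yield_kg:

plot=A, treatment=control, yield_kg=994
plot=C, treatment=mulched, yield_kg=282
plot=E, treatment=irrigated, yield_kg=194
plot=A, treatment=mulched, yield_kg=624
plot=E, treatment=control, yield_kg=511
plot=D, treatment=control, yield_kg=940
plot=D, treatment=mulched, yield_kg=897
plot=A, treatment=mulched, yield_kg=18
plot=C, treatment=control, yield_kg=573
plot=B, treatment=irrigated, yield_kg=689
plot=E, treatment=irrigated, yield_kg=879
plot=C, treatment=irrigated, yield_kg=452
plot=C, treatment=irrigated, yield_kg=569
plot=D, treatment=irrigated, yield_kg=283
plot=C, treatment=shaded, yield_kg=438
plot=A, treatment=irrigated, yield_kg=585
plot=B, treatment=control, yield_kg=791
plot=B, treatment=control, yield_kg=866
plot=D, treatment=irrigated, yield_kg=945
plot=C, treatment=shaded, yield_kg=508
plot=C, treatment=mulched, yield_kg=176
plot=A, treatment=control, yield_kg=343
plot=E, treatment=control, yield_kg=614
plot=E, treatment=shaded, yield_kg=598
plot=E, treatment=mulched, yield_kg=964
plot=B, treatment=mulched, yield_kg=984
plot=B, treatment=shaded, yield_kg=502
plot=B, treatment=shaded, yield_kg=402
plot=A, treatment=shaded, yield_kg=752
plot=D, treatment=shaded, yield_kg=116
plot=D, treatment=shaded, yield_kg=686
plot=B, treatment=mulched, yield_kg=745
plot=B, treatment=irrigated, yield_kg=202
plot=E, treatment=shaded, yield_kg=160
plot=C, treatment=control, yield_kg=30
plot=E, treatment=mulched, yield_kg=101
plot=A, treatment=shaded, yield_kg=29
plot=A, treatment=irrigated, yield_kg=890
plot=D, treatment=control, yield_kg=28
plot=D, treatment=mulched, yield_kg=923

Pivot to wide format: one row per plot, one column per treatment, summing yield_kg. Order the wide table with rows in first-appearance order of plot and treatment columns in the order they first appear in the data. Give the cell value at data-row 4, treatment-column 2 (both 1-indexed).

1820

With rows in first-appearance order of plot, row 4 is plot=D. treatment columns in first-appearance order: control, mulched, irrigated, shaded; column 2 is mulched.
Long rows with plot=D, treatment=mulched: 897 + 923 = 1820.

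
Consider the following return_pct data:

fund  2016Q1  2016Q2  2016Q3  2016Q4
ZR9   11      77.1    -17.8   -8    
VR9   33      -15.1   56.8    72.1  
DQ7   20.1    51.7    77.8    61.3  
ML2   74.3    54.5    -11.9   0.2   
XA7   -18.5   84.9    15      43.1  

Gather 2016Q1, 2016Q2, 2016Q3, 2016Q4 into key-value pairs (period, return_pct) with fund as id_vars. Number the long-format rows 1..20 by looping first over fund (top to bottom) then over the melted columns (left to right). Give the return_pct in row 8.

72.1

20 rows total (5 × 4). Row 8: index ⌊(8-1)/4⌋ = 1 into fund → VR9; (8-1) mod 4 = 3 into the melted columns → 2016Q4.
So row 8 is (VR9, 2016Q4, 72.1); return_pct = 72.1.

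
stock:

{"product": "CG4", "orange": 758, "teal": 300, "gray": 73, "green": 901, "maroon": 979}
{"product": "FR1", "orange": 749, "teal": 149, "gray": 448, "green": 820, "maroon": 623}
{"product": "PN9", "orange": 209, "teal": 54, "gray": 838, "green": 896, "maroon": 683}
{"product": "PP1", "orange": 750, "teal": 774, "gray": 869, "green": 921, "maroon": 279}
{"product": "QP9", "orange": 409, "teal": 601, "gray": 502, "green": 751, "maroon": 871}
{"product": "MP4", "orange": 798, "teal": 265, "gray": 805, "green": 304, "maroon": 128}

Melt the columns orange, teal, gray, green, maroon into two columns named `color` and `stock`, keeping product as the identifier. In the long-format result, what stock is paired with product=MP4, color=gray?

805

Unpivoting turns each (product, wide-column) pair into one long row.
The wide cell at row MP4, column gray holds 805, so the long row (MP4, gray) has stock=805.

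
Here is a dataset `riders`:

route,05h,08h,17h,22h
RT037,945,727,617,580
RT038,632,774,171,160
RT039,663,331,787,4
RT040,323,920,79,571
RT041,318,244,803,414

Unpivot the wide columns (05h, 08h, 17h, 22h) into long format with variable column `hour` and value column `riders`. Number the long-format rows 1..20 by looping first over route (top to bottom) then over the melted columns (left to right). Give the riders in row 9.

663

20 rows total (5 × 4). Row 9: index ⌊(9-1)/4⌋ = 2 into route → RT039; (9-1) mod 4 = 0 into the melted columns → 05h.
So row 9 is (RT039, 05h, 663); riders = 663.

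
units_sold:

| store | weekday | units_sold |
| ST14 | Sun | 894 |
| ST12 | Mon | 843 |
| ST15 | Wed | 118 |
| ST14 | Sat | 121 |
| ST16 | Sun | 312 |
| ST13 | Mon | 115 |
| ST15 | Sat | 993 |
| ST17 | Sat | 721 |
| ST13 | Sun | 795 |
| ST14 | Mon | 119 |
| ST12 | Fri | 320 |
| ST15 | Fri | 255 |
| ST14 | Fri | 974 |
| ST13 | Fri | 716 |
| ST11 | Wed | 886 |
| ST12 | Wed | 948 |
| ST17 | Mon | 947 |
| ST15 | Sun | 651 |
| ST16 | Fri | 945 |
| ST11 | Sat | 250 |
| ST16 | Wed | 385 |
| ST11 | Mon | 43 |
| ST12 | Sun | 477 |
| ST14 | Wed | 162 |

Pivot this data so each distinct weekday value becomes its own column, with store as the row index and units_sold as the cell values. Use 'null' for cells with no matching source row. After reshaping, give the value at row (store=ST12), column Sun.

The long row with store=ST12, weekday=Sun has units_sold=477.

477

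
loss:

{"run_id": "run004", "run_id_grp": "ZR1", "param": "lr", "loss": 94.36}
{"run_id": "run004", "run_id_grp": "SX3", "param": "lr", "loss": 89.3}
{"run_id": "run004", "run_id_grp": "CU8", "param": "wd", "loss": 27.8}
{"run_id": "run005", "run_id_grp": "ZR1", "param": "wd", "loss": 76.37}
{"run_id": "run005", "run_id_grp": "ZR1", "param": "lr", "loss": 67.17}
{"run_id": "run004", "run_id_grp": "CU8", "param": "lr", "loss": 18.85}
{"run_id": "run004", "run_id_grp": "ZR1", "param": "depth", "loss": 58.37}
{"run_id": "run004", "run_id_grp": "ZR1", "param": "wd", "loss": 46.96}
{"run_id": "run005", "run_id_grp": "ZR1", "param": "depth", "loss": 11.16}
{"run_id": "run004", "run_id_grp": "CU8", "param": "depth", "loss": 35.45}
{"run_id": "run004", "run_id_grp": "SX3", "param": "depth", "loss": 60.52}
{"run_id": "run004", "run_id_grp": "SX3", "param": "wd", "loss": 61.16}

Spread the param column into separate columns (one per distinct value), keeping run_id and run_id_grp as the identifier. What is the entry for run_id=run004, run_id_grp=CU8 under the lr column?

Wide layout: rows indexed by run_id and run_id_grp, columns are the 3 distinct param values (lr, wd, depth).
Cell (run_id=run004, run_id_grp=CU8, param=lr) draws from the long row where run_id=run004, run_id_grp=CU8 and param=lr, which has loss=18.85.

18.85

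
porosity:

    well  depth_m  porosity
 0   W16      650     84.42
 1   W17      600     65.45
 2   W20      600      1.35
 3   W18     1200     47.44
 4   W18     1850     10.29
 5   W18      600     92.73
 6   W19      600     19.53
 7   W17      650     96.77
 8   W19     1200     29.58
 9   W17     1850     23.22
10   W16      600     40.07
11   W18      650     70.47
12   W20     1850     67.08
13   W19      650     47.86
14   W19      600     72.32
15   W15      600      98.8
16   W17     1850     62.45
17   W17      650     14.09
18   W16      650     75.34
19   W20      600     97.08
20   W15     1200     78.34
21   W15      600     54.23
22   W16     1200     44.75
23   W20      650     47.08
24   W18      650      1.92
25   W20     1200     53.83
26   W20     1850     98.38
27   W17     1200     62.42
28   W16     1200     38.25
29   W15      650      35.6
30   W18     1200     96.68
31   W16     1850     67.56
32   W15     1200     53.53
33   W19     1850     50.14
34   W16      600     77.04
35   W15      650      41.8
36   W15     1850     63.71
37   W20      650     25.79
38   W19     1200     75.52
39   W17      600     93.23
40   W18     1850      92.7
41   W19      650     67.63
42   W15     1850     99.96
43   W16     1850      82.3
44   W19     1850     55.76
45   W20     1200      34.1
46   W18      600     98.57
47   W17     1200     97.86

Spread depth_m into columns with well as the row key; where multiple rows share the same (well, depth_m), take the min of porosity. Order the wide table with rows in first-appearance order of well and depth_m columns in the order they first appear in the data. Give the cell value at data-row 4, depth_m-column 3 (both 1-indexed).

With rows in first-appearance order of well, row 4 is well=W18. depth_m columns in first-appearance order: 650, 600, 1200, 1850; column 3 is 1200.
Long rows with well=W18, depth_m=1200: min(47.44, 96.68) = 47.44.

47.44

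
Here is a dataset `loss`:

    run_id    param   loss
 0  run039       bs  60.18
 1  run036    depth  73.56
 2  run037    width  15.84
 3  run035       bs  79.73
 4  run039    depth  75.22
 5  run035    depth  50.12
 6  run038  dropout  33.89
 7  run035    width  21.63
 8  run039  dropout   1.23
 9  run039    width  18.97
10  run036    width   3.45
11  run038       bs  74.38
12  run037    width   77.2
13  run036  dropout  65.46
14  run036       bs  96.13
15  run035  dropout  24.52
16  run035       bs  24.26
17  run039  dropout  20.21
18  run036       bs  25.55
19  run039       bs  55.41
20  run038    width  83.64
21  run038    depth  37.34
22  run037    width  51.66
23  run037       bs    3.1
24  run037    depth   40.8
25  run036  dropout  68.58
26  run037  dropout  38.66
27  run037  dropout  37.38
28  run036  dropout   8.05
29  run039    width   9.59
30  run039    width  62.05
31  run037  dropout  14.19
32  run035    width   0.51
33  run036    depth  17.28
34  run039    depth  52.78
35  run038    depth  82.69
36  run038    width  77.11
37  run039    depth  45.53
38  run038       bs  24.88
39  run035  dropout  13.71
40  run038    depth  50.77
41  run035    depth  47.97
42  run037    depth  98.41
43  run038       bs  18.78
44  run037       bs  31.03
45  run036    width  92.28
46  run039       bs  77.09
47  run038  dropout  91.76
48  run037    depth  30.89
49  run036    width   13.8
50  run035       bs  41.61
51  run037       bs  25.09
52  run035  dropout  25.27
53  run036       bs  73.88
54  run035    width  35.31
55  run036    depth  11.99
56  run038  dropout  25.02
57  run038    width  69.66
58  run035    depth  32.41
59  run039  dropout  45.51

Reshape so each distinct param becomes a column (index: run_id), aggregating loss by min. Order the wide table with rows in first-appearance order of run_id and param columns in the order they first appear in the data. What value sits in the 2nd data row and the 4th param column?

With rows in first-appearance order of run_id, row 2 is run_id=run036. param columns in first-appearance order: bs, depth, width, dropout; column 4 is dropout.
Long rows with run_id=run036, param=dropout: min(65.46, 68.58, 8.05) = 8.05.

8.05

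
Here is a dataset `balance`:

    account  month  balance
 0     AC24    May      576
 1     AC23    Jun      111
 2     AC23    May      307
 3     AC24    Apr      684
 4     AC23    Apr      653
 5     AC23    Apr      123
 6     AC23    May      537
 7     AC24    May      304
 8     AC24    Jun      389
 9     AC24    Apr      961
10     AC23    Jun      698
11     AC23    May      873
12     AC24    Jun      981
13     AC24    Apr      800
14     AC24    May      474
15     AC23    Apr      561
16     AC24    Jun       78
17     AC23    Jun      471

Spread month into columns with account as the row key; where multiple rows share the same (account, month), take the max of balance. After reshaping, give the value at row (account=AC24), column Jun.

981

Rows with account=AC24 and month=Jun: balance values are 389, 981, 78.
max(389, 981, 78) = 981.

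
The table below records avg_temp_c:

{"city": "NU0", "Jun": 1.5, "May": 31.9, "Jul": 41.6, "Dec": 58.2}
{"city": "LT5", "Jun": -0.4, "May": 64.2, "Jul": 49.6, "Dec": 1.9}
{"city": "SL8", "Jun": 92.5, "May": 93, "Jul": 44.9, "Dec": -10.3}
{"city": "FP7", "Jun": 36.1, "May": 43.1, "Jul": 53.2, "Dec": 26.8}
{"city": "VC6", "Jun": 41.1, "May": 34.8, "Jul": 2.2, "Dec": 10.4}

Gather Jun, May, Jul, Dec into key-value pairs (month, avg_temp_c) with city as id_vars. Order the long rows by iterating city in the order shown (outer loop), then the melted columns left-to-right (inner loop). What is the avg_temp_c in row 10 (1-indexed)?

93

20 rows total (5 × 4). Row 10: index ⌊(10-1)/4⌋ = 2 into city → SL8; (10-1) mod 4 = 1 into the melted columns → May.
So row 10 is (SL8, May, 93); avg_temp_c = 93.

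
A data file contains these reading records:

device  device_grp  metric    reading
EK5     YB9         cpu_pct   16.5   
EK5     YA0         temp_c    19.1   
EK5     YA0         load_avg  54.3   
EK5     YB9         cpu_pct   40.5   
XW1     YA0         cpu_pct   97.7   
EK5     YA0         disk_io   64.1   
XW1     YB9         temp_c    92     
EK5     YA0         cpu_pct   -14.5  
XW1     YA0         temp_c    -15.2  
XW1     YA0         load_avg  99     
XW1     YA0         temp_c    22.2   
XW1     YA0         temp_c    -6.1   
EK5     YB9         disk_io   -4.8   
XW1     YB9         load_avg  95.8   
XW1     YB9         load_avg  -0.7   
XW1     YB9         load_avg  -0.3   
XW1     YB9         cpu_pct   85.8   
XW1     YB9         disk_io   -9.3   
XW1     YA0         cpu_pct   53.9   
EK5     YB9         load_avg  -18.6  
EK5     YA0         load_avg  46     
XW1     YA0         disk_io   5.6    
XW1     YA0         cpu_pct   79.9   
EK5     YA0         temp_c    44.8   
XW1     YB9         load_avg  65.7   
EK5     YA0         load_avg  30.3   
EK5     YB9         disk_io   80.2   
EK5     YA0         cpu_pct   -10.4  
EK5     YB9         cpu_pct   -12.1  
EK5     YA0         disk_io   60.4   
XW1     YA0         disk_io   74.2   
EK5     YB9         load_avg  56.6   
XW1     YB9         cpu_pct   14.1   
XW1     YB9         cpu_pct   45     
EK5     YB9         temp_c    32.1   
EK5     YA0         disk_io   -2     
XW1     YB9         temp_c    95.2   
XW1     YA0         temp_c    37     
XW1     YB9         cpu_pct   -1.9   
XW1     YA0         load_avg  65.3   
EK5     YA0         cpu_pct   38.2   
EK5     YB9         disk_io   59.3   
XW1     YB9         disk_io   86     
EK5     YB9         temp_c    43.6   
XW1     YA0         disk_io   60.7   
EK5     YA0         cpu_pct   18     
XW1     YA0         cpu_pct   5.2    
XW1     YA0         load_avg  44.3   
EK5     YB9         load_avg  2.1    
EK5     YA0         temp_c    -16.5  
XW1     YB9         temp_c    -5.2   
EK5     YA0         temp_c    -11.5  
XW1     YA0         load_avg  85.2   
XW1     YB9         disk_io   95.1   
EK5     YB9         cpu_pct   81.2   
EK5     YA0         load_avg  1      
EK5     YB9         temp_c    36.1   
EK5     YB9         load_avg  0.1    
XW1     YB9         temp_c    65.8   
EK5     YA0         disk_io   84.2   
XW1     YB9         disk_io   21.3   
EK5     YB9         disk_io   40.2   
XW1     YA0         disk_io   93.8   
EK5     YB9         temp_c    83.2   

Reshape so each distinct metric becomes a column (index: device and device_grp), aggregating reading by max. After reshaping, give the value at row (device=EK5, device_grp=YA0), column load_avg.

54.3

Rows with device=EK5, device_grp=YA0 and metric=load_avg: reading values are 54.3, 46, 30.3, 1.
max(54.3, 46, 30.3, 1) = 54.3.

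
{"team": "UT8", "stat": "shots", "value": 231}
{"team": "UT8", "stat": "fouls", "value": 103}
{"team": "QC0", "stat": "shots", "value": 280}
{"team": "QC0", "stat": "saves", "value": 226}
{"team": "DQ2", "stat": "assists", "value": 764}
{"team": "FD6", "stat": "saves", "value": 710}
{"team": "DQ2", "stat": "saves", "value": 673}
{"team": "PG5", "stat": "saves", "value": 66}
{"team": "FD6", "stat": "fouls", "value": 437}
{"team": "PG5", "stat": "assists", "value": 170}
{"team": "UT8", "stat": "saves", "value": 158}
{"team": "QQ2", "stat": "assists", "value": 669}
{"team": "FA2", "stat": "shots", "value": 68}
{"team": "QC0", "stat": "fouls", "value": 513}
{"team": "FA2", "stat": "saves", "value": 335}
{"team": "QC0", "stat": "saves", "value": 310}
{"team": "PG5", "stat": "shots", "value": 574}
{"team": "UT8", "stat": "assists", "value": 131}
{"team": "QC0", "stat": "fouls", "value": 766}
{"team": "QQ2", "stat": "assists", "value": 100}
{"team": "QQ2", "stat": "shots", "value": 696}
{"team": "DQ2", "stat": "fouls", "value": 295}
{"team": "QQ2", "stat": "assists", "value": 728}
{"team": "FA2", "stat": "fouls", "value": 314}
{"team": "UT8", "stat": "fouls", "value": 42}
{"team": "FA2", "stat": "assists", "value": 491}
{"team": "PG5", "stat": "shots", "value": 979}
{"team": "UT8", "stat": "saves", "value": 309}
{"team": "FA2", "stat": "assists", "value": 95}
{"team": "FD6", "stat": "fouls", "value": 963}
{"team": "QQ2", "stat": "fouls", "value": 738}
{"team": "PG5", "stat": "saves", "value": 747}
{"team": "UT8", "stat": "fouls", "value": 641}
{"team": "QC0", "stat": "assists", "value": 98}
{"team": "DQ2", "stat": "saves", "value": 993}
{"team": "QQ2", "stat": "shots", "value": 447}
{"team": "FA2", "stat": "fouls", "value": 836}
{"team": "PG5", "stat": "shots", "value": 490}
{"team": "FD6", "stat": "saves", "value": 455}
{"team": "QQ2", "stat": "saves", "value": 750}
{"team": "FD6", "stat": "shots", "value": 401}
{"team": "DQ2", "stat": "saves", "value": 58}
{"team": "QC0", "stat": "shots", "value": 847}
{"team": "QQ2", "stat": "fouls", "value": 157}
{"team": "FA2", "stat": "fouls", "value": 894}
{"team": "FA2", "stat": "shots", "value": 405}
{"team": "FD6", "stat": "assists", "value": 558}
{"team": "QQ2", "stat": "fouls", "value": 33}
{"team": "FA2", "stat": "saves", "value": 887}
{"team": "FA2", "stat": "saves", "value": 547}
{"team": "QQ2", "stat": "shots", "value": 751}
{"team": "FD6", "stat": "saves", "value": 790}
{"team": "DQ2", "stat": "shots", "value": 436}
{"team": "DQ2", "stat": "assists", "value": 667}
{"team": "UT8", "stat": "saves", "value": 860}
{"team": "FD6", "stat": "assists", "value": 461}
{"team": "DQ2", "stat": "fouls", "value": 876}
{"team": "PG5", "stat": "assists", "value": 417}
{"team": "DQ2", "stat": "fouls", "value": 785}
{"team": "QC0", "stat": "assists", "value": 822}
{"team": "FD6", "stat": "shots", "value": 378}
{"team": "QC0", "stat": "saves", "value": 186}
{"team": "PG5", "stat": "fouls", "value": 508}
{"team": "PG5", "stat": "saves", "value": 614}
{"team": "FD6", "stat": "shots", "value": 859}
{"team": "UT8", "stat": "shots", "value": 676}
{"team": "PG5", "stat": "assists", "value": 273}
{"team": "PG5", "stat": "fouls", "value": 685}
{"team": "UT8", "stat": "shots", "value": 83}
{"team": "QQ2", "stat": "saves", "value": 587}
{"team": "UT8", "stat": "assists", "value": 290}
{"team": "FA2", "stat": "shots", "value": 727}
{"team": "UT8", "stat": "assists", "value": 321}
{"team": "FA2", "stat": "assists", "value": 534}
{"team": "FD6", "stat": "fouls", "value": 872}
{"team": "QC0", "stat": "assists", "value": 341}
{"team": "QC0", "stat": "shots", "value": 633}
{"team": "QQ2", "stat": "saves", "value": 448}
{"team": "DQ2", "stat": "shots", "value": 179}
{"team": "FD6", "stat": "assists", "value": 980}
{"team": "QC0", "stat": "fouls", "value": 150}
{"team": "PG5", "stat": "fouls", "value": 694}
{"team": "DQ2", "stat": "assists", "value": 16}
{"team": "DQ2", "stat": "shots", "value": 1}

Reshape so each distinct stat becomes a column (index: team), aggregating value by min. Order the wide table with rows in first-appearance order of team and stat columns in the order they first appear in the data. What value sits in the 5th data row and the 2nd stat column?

508

With rows in first-appearance order of team, row 5 is team=PG5. stat columns in first-appearance order: shots, fouls, saves, assists; column 2 is fouls.
Long rows with team=PG5, stat=fouls: min(508, 685, 694) = 508.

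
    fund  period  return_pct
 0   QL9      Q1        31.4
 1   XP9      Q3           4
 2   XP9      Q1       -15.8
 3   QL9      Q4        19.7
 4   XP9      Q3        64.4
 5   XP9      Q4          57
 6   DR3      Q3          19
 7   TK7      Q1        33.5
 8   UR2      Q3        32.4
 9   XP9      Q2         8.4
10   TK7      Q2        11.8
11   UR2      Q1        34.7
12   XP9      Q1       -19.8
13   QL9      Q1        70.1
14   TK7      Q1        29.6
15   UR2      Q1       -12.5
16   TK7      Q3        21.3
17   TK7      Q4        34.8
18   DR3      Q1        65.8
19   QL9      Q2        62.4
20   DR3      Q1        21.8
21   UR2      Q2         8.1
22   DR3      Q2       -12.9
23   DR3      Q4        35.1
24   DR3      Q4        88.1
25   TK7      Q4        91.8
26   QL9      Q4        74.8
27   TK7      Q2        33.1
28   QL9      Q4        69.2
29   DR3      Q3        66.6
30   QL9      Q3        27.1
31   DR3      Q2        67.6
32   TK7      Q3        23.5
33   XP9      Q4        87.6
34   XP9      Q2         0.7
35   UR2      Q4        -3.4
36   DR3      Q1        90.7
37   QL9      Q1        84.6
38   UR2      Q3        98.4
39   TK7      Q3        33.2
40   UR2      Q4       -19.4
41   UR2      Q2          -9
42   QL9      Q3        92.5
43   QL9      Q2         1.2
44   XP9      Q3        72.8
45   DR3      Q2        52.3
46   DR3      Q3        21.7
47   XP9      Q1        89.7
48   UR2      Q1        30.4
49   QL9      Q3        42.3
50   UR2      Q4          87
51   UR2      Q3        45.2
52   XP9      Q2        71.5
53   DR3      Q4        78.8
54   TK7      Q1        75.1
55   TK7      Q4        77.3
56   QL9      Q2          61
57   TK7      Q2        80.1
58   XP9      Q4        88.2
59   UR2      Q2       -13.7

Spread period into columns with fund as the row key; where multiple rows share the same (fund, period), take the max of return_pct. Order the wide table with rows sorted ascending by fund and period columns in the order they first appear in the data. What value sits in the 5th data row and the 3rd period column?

88.2

With rows sorted ascending by fund, row 5 is fund=XP9. period columns in first-appearance order: Q1, Q3, Q4, Q2; column 3 is Q4.
Long rows with fund=XP9, period=Q4: max(57, 87.6, 88.2) = 88.2.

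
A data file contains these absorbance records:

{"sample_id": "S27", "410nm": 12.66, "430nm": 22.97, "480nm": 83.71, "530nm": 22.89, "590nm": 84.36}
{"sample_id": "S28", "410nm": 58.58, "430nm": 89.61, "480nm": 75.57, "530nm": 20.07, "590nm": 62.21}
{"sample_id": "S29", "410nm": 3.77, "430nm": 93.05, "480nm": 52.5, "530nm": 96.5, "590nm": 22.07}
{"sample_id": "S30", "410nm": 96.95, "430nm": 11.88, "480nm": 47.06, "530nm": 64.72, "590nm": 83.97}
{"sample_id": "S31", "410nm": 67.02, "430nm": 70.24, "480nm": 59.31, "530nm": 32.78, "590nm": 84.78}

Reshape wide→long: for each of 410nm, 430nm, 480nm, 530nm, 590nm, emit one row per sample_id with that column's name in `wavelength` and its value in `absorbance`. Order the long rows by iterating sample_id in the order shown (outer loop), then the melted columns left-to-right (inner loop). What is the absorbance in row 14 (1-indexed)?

25 rows total (5 × 5). Row 14: index ⌊(14-1)/5⌋ = 2 into sample_id → S29; (14-1) mod 5 = 3 into the melted columns → 530nm.
So row 14 is (S29, 530nm, 96.5); absorbance = 96.5.

96.5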